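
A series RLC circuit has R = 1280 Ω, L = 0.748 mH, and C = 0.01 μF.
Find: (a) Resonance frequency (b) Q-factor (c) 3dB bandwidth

Step 1 — Resonance: ω₀ = 1/√(LC) = 1/√(0.000748·1e-08) = 3.656e+05 rad/s.
Step 2 — f₀ = ω₀/(2π) = 5.819e+04 Hz.
Step 3 — Series Q: Q = ω₀L/R = 3.656e+05·0.000748/1280 = 0.2137.
Step 4 — Bandwidth: Δω = ω₀/Q = 1.711e+06 rad/s; BW = Δω/(2π) = 2.724e+05 Hz.

(a) f₀ = 5.819e+04 Hz  (b) Q = 0.2137  (c) BW = 2.724e+05 Hz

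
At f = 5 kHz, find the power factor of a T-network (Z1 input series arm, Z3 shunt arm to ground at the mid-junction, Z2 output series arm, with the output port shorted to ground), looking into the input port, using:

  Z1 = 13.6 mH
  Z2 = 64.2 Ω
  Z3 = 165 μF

Step 1 — Angular frequency: ω = 2π·f = 2π·5000 = 3.142e+04 rad/s.
Step 2 — Component impedances:
  Z1: Z = jωL = j·3.142e+04·0.0136 = 0 + j427.3 Ω
  Z2: Z = R = 64.2 Ω
  Z3: Z = 1/(jωC) = -j/(ω·C) = 0 - j0.1929 Ω
Step 3 — With the output port shorted to ground, the output series arm Z2 runs from the junction to ground; the shunt arm Z3 also runs from the junction to ground. They appear in parallel: Z3 || Z2 = 0.0005797 - j0.1929 Ω.
Step 4 — Series with input arm Z1: Z_in = Z1 + (Z3 || Z2) = 0.0005797 + j427.1 Ω = 427.1∠90.0° Ω.
Step 5 — Power factor: PF = cos(φ) = Re(Z)/|Z| = 0.0005797/427.1 = 1.357e-06.
Step 6 — Type: Im(Z) = 427.1 ⇒ lagging (phase φ = 90.0°).

PF = 1.357e-06 (lagging, φ = 90.0°)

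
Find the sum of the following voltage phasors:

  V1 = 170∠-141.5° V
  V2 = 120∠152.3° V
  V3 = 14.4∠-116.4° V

Step 1 — Convert each phasor to rectangular form:
  V1 = 170·(cos(-141.5°) + j·sin(-141.5°)) = -133 - j105.8 V
  V2 = 120·(cos(152.3°) + j·sin(152.3°)) = -106.2 + j55.78 V
  V3 = 14.4·(cos(-116.4°) + j·sin(-116.4°)) = -6.403 - j12.9 V
Step 2 — Sum components: V_total = -245.7 - j62.94 V.
Step 3 — Convert to polar: |V_total| = 253.6 V, ∠V_total = -165.6°.

V_total = 253.6∠-165.6° V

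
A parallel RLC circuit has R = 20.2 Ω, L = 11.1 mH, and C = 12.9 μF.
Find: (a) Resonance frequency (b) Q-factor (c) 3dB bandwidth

Step 1 — Resonance: ω₀ = 1/√(LC) = 1/√(0.0111·1.29e-05) = 2643 rad/s.
Step 2 — f₀ = ω₀/(2π) = 420.6 Hz.
Step 3 — Parallel Q: Q = R/(ω₀L) = 20.2/(2643·0.0111) = 0.6886.
Step 4 — Bandwidth: Δω = ω₀/Q = 3838 rad/s; BW = Δω/(2π) = 610.8 Hz.

(a) f₀ = 420.6 Hz  (b) Q = 0.6886  (c) BW = 610.8 Hz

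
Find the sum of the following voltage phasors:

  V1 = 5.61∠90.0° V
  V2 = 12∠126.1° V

Step 1 — Convert each phasor to rectangular form:
  V1 = 5.61·(cos(90.0°) + j·sin(90.0°)) = 0 + j5.61 V
  V2 = 12·(cos(126.1°) + j·sin(126.1°)) = -7.07 + j9.696 V
Step 2 — Sum components: V_total = -7.07 + j15.31 V.
Step 3 — Convert to polar: |V_total| = 16.86 V, ∠V_total = 114.8°.

V_total = 16.86∠114.8° V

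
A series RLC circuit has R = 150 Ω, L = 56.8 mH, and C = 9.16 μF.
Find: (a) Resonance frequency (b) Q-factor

Step 1 — Resonance condition Im(Z)=0 gives ω₀ = 1/√(LC).
Step 2 — ω₀ = 1/√(0.0568·9.16e-06) = 1386 rad/s.
Step 3 — f₀ = ω₀/(2π) = 220.6 Hz.
Step 4 — Series Q: Q = ω₀L/R = 1386·0.0568/150 = 0.525.

(a) f₀ = 220.6 Hz  (b) Q = 0.525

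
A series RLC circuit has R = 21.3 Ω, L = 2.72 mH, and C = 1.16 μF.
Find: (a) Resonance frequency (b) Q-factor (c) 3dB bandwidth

Step 1 — Resonance condition Im(Z)=0 gives ω₀ = 1/√(LC).
Step 2 — ω₀ = 1/√(0.00272·1.16e-06) = 1.78e+04 rad/s.
Step 3 — f₀ = ω₀/(2π) = 2833 Hz.
Step 4 — Series Q: Q = ω₀L/R = 1.78e+04·0.00272/21.3 = 2.273.
Step 5 — 3dB bandwidth: Δω = ω₀/Q = 7831 rad/s; BW = Δω/(2π) = 1246 Hz.

(a) f₀ = 2833 Hz  (b) Q = 2.273  (c) BW = 1246 Hz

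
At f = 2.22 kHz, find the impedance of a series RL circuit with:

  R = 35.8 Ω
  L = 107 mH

Step 1 — Angular frequency: ω = 2π·f = 2π·2220 = 1.395e+04 rad/s.
Step 2 — Component impedances:
  R: Z = R = 35.8 Ω
  L: Z = jωL = j·1.395e+04·0.107 = 0 + j1493 Ω
Step 3 — Series combination: Z_total = R + L = 35.8 + j1493 Ω = 1493∠88.6° Ω.

Z = 35.8 + j1493 Ω = 1493∠88.6° Ω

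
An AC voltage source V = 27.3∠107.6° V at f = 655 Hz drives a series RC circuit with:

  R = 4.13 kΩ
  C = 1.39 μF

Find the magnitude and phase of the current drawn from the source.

Step 1 — Angular frequency: ω = 2π·f = 2π·655 = 4115 rad/s.
Step 2 — Component impedances:
  R: Z = R = 4130 Ω
  C: Z = 1/(jωC) = -j/(ω·C) = 0 - j174.8 Ω
Step 3 — Series combination: Z_total = R + C = 4130 - j174.8 Ω = 4134∠-2.4° Ω.
Step 4 — Source phasor: V = 27.3∠107.6° V = -8.255 + j26.02 V.
Step 5 — Ohm's law: I = V / Z_total = (-8.255 + j26.02) / (4130 - j174.8) = -0.002261 + j0.006205 A.
Step 6 — Convert to polar: |I| = 0.006604 A, ∠I = 110.0°.

I = 0.006604∠110.0° A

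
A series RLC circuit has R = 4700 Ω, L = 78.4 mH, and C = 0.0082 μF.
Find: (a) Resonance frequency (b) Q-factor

Step 1 — Resonance condition Im(Z)=0 gives ω₀ = 1/√(LC).
Step 2 — ω₀ = 1/√(0.0784·8.2e-09) = 3.944e+04 rad/s.
Step 3 — f₀ = ω₀/(2π) = 6277 Hz.
Step 4 — Series Q: Q = ω₀L/R = 3.944e+04·0.0784/4700 = 0.6579.

(a) f₀ = 6277 Hz  (b) Q = 0.6579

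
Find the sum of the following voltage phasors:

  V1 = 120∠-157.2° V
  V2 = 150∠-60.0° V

Step 1 — Convert each phasor to rectangular form:
  V1 = 120·(cos(-157.2°) + j·sin(-157.2°)) = -110.6 - j46.5 V
  V2 = 150·(cos(-60.0°) + j·sin(-60.0°)) = 75 - j129.9 V
Step 2 — Sum components: V_total = -35.62 - j176.4 V.
Step 3 — Convert to polar: |V_total| = 180 V, ∠V_total = -101.4°.

V_total = 180∠-101.4° V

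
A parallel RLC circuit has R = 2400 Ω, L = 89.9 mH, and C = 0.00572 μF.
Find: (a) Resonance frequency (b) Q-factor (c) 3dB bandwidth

Step 1 — Resonance: ω₀ = 1/√(LC) = 1/√(0.0899·5.72e-09) = 4.41e+04 rad/s.
Step 2 — f₀ = ω₀/(2π) = 7018 Hz.
Step 3 — Parallel Q: Q = R/(ω₀L) = 2400/(4.41e+04·0.0899) = 0.6054.
Step 4 — Bandwidth: Δω = ω₀/Q = 7.284e+04 rad/s; BW = Δω/(2π) = 1.159e+04 Hz.

(a) f₀ = 7018 Hz  (b) Q = 0.6054  (c) BW = 1.159e+04 Hz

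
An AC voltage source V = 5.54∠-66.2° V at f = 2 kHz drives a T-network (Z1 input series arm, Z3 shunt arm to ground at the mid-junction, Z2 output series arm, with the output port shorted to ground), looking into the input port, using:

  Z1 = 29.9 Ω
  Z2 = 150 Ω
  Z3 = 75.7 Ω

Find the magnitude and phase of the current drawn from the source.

Step 1 — Angular frequency: ω = 2π·f = 2π·2000 = 1.257e+04 rad/s.
Step 2 — Component impedances:
  Z1: Z = R = 29.9 Ω
  Z2: Z = R = 150 Ω
  Z3: Z = R = 75.7 Ω
Step 3 — With the output port shorted to ground, the output series arm Z2 runs from the junction to ground; the shunt arm Z3 also runs from the junction to ground. They appear in parallel: Z3 || Z2 = 50.31 Ω.
Step 4 — Series with input arm Z1: Z_in = Z1 + (Z3 || Z2) = 80.21 Ω = 80.21∠0.0° Ω.
Step 5 — Source phasor: V = 5.54∠-66.2° V = 2.236 - j5.069 V.
Step 6 — Ohm's law: I = V / Z_total = (2.236 - j5.069) / (80.21) = 0.02787 - j0.06319 A.
Step 7 — Convert to polar: |I| = 0.06907 A, ∠I = -66.2°.

I = 0.06907∠-66.2° A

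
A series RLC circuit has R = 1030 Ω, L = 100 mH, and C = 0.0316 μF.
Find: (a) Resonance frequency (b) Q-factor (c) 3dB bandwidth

Step 1 — Resonance condition Im(Z)=0 gives ω₀ = 1/√(LC).
Step 2 — ω₀ = 1/√(0.1·3.16e-08) = 1.779e+04 rad/s.
Step 3 — f₀ = ω₀/(2π) = 2831 Hz.
Step 4 — Series Q: Q = ω₀L/R = 1.779e+04·0.1/1030 = 1.727.
Step 5 — 3dB bandwidth: Δω = ω₀/Q = 1.03e+04 rad/s; BW = Δω/(2π) = 1639 Hz.

(a) f₀ = 2831 Hz  (b) Q = 1.727  (c) BW = 1639 Hz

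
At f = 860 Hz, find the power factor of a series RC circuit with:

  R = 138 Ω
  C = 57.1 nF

Step 1 — Angular frequency: ω = 2π·f = 2π·860 = 5404 rad/s.
Step 2 — Component impedances:
  R: Z = R = 138 Ω
  C: Z = 1/(jωC) = -j/(ω·C) = 0 - j3241 Ω
Step 3 — Series combination: Z_total = R + C = 138 - j3241 Ω = 3244∠-87.6° Ω.
Step 4 — Power factor: PF = cos(φ) = Re(Z)/|Z| = 138/3244 = 0.04254.
Step 5 — Type: Im(Z) = -3241 ⇒ leading (phase φ = -87.6°).

PF = 0.04254 (leading, φ = -87.6°)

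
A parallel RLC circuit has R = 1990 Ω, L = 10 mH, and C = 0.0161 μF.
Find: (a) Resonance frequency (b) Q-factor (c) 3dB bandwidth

Step 1 — Resonance: ω₀ = 1/√(LC) = 1/√(0.01·1.61e-08) = 7.881e+04 rad/s.
Step 2 — f₀ = ω₀/(2π) = 1.254e+04 Hz.
Step 3 — Parallel Q: Q = R/(ω₀L) = 1990/(7.881e+04·0.01) = 2.525.
Step 4 — Bandwidth: Δω = ω₀/Q = 3.121e+04 rad/s; BW = Δω/(2π) = 4968 Hz.

(a) f₀ = 1.254e+04 Hz  (b) Q = 2.525  (c) BW = 4968 Hz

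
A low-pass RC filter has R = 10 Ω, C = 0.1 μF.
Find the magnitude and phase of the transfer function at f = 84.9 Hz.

Step 1 — Angular frequency: ω = 2π·84.9 = 533.4 rad/s.
Step 2 — Transfer function: H(jω) = 1/(1 + jωRC).
Step 3 — Denominator: 1 + jωRC = 1 + j·533.4·10·1e-07 = 1 + j0.0005334.
Step 4 — H = 1 - j0.0005334.
Step 5 — Magnitude: |H| = 1 (-0.0 dB); phase: φ = -0.0°.

|H| = 1 (-0.0 dB), φ = -0.0°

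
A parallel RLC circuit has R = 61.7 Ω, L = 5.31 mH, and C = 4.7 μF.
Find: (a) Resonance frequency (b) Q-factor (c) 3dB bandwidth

Step 1 — Resonance: ω₀ = 1/√(LC) = 1/√(0.00531·4.7e-06) = 6330 rad/s.
Step 2 — f₀ = ω₀/(2π) = 1007 Hz.
Step 3 — Parallel Q: Q = R/(ω₀L) = 61.7/(6330·0.00531) = 1.836.
Step 4 — Bandwidth: Δω = ω₀/Q = 3448 rad/s; BW = Δω/(2π) = 548.8 Hz.

(a) f₀ = 1007 Hz  (b) Q = 1.836  (c) BW = 548.8 Hz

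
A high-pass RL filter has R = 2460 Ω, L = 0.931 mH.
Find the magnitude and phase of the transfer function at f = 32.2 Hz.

Step 1 — Angular frequency: ω = 2π·32.2 = 202.3 rad/s.
Step 2 — Transfer function: H(jω) = jωL/(R + jωL).
Step 3 — Numerator jωL = j·0.1884; denominator R + jωL = 2460 + j0.1884.
Step 4 — H = 5.863e-09 + j7.657e-05.
Step 5 — Magnitude: |H| = 7.657e-05 (-82.3 dB); phase: φ = 90.0°.

|H| = 7.657e-05 (-82.3 dB), φ = 90.0°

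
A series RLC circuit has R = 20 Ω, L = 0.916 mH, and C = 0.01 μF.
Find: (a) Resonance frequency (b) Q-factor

Step 1 — Resonance condition Im(Z)=0 gives ω₀ = 1/√(LC).
Step 2 — ω₀ = 1/√(0.000916·1e-08) = 3.304e+05 rad/s.
Step 3 — f₀ = ω₀/(2π) = 5.259e+04 Hz.
Step 4 — Series Q: Q = ω₀L/R = 3.304e+05·0.000916/20 = 15.13.

(a) f₀ = 5.259e+04 Hz  (b) Q = 15.13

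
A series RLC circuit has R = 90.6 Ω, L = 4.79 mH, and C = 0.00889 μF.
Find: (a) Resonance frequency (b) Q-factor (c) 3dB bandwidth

Step 1 — Resonance: ω₀ = 1/√(LC) = 1/√(0.00479·8.89e-09) = 1.532e+05 rad/s.
Step 2 — f₀ = ω₀/(2π) = 2.439e+04 Hz.
Step 3 — Series Q: Q = ω₀L/R = 1.532e+05·0.00479/90.6 = 8.102.
Step 4 — Bandwidth: Δω = ω₀/Q = 1.891e+04 rad/s; BW = Δω/(2π) = 3010 Hz.

(a) f₀ = 2.439e+04 Hz  (b) Q = 8.102  (c) BW = 3010 Hz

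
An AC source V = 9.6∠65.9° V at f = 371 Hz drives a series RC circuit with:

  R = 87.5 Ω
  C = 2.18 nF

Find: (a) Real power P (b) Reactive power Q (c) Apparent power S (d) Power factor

Step 1 — Angular frequency: ω = 2π·f = 2π·371 = 2331 rad/s.
Step 2 — Component impedances:
  R: Z = R = 87.5 Ω
  C: Z = 1/(jωC) = -j/(ω·C) = 0 - j1.968e+05 Ω
Step 3 — Series combination: Z_total = R + C = 87.5 - j1.968e+05 Ω = 1.968e+05∠-90.0° Ω.
Step 4 — Source phasor: V = 9.6∠65.9° V = 3.92 + j8.763 V.
Step 5 — Current: I = V / Z = -4.452e-05 + j1.994e-05 A = 4.878e-05∠155.9° A.
Step 6 — Complex power: S = V·I* = 2.082e-07 - j0.0004683 VA.
Step 7 — Real power: P = Re(S) = 2.082e-07 W.
Step 8 — Reactive power: Q = Im(S) = -0.0004683 VAR.
Step 9 — Apparent power: |S| = 0.0004683 VA.
Step 10 — Power factor: PF = P/|S| = 0.0004446 (leading).

(a) P = 2.082e-07 W  (b) Q = -0.0004683 VAR  (c) S = 0.0004683 VA  (d) PF = 0.0004446 (leading)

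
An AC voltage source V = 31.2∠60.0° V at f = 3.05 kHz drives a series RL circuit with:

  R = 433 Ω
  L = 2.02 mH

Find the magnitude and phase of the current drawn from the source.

Step 1 — Angular frequency: ω = 2π·f = 2π·3050 = 1.916e+04 rad/s.
Step 2 — Component impedances:
  R: Z = R = 433 Ω
  L: Z = jωL = j·1.916e+04·0.00202 = 0 + j38.71 Ω
Step 3 — Series combination: Z_total = R + L = 433 + j38.71 Ω = 434.7∠5.1° Ω.
Step 4 — Source phasor: V = 31.2∠60.0° V = 15.6 + j27.02 V.
Step 5 — Ohm's law: I = V / Z_total = (15.6 + j27.02) / (433 + j38.71) = 0.04128 + j0.05871 A.
Step 6 — Convert to polar: |I| = 0.07177 A, ∠I = 54.9°.

I = 0.07177∠54.9° A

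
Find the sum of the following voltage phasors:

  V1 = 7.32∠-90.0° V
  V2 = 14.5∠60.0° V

Step 1 — Convert each phasor to rectangular form:
  V1 = 7.32·(cos(-90.0°) + j·sin(-90.0°)) = 0 - j7.32 V
  V2 = 14.5·(cos(60.0°) + j·sin(60.0°)) = 7.25 + j12.56 V
Step 2 — Sum components: V_total = 7.25 + j5.237 V.
Step 3 — Convert to polar: |V_total| = 8.944 V, ∠V_total = 35.8°.

V_total = 8.944∠35.8° V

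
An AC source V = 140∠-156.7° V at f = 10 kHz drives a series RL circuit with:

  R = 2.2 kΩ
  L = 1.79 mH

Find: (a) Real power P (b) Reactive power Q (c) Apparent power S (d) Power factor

Step 1 — Angular frequency: ω = 2π·f = 2π·1e+04 = 6.283e+04 rad/s.
Step 2 — Component impedances:
  R: Z = R = 2200 Ω
  L: Z = jωL = j·6.283e+04·0.00179 = 0 + j112.5 Ω
Step 3 — Series combination: Z_total = R + L = 2200 + j112.5 Ω = 2203∠2.9° Ω.
Step 4 — Source phasor: V = 140∠-156.7° V = -128.6 - j55.38 V.
Step 5 — Current: I = V / Z = -0.05958 - j0.02213 A = 0.06355∠-159.6° A.
Step 6 — Complex power: S = V·I* = 8.886 + j0.4543 VA.
Step 7 — Real power: P = Re(S) = 8.886 W.
Step 8 — Reactive power: Q = Im(S) = 0.4543 VAR.
Step 9 — Apparent power: |S| = 8.897 VA.
Step 10 — Power factor: PF = P/|S| = 0.9987 (lagging).

(a) P = 8.886 W  (b) Q = 0.4543 VAR  (c) S = 8.897 VA  (d) PF = 0.9987 (lagging)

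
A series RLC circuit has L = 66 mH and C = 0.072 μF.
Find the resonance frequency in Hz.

Step 1 — Resonance condition Im(Z)=0 gives ω₀ = 1/√(LC).
Step 2 — ω₀ = 1/√(0.066·7.2e-08) = 1.451e+04 rad/s.
Step 3 — f₀ = ω₀/(2π) = 2309 Hz.

f₀ = 2309 Hz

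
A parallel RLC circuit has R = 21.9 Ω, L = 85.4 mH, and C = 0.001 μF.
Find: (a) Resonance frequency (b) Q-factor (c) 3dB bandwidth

Step 1 — Resonance: ω₀ = 1/√(LC) = 1/√(0.0854·1e-09) = 1.082e+05 rad/s.
Step 2 — f₀ = ω₀/(2π) = 1.722e+04 Hz.
Step 3 — Parallel Q: Q = R/(ω₀L) = 21.9/(1.082e+05·0.0854) = 0.00237.
Step 4 — Bandwidth: Δω = ω₀/Q = 4.566e+07 rad/s; BW = Δω/(2π) = 7.267e+06 Hz.

(a) f₀ = 1.722e+04 Hz  (b) Q = 0.00237  (c) BW = 7.267e+06 Hz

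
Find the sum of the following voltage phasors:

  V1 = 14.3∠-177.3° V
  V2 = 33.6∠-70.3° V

Step 1 — Convert each phasor to rectangular form:
  V1 = 14.3·(cos(-177.3°) + j·sin(-177.3°)) = -14.28 - j0.6736 V
  V2 = 33.6·(cos(-70.3°) + j·sin(-70.3°)) = 11.33 - j31.63 V
Step 2 — Sum components: V_total = -2.958 - j32.31 V.
Step 3 — Convert to polar: |V_total| = 32.44 V, ∠V_total = -95.2°.

V_total = 32.44∠-95.2° V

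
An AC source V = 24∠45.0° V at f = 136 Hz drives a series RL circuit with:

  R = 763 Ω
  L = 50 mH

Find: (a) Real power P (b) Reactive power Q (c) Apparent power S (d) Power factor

Step 1 — Angular frequency: ω = 2π·f = 2π·136 = 854.5 rad/s.
Step 2 — Component impedances:
  R: Z = R = 763 Ω
  L: Z = jωL = j·854.5·0.05 = 0 + j42.73 Ω
Step 3 — Series combination: Z_total = R + L = 763 + j42.73 Ω = 764.2∠3.2° Ω.
Step 4 — Source phasor: V = 24∠45.0° V = 16.97 + j16.97 V.
Step 5 — Current: I = V / Z = 0.02341 + j0.02093 A = 0.03141∠41.8° A.
Step 6 — Complex power: S = V·I* = 0.7526 + j0.04214 VA.
Step 7 — Real power: P = Re(S) = 0.7526 W.
Step 8 — Reactive power: Q = Im(S) = 0.04214 VAR.
Step 9 — Apparent power: |S| = 0.7537 VA.
Step 10 — Power factor: PF = P/|S| = 0.9984 (lagging).

(a) P = 0.7526 W  (b) Q = 0.04214 VAR  (c) S = 0.7537 VA  (d) PF = 0.9984 (lagging)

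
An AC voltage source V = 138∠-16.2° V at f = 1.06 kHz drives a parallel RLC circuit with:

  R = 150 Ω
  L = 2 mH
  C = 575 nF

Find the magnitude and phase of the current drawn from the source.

Step 1 — Angular frequency: ω = 2π·f = 2π·1060 = 6660 rad/s.
Step 2 — Component impedances:
  R: Z = R = 150 Ω
  L: Z = jωL = j·6660·0.002 = 0 + j13.32 Ω
  C: Z = 1/(jωC) = -j/(ω·C) = 0 - j261.1 Ω
Step 3 — Parallel combination: 1/Z_total = 1/R + 1/L + 1/C; Z_total = 1.302 + j13.91 Ω = 13.98∠84.7° Ω.
Step 4 — Source phasor: V = 138∠-16.2° V = 132.5 - j38.5 V.
Step 5 — Ohm's law: I = V / Z_total = (132.5 - j38.5) / (1.302 + j13.91) = -1.859 - j9.698 A.
Step 6 — Convert to polar: |I| = 9.875 A, ∠I = -100.9°.

I = 9.875∠-100.9° A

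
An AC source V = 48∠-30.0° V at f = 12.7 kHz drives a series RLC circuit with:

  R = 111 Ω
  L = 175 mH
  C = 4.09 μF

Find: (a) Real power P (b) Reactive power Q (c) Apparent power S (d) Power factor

Step 1 — Angular frequency: ω = 2π·f = 2π·1.27e+04 = 7.98e+04 rad/s.
Step 2 — Component impedances:
  R: Z = R = 111 Ω
  L: Z = jωL = j·7.98e+04·0.175 = 0 + j1.396e+04 Ω
  C: Z = 1/(jωC) = -j/(ω·C) = 0 - j3.064 Ω
Step 3 — Series combination: Z_total = R + L + C = 111 + j1.396e+04 Ω = 1.396e+04∠89.5° Ω.
Step 4 — Source phasor: V = 48∠-30.0° V = 41.57 - j24 V.
Step 5 — Current: I = V / Z = -0.001695 - j0.002991 A = 0.003438∠-119.5° A.
Step 6 — Complex power: S = V·I* = 0.001312 + j0.165 VA.
Step 7 — Real power: P = Re(S) = 0.001312 W.
Step 8 — Reactive power: Q = Im(S) = 0.165 VAR.
Step 9 — Apparent power: |S| = 0.165 VA.
Step 10 — Power factor: PF = P/|S| = 0.00795 (lagging).

(a) P = 0.001312 W  (b) Q = 0.165 VAR  (c) S = 0.165 VA  (d) PF = 0.00795 (lagging)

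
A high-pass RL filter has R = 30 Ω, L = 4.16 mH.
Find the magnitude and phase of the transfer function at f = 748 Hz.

Step 1 — Angular frequency: ω = 2π·748 = 4700 rad/s.
Step 2 — Transfer function: H(jω) = jωL/(R + jωL).
Step 3 — Numerator jωL = j·19.55; denominator R + jωL = 30 + j19.55.
Step 4 — H = 0.2981 + j0.4574.
Step 5 — Magnitude: |H| = 0.546 (-5.3 dB); phase: φ = 56.9°.

|H| = 0.546 (-5.3 dB), φ = 56.9°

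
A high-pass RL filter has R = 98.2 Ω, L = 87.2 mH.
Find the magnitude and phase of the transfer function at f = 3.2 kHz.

Step 1 — Angular frequency: ω = 2π·3200 = 2.011e+04 rad/s.
Step 2 — Transfer function: H(jω) = jωL/(R + jωL).
Step 3 — Numerator jωL = j·1753; denominator R + jωL = 98.2 + j1753.
Step 4 — H = 0.9969 + j0.05583.
Step 5 — Magnitude: |H| = 0.9984 (-0.0 dB); phase: φ = 3.2°.

|H| = 0.9984 (-0.0 dB), φ = 3.2°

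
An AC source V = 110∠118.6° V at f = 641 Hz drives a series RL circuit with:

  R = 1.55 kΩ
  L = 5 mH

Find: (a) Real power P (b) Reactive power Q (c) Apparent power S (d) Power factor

Step 1 — Angular frequency: ω = 2π·f = 2π·641 = 4028 rad/s.
Step 2 — Component impedances:
  R: Z = R = 1550 Ω
  L: Z = jωL = j·4028·0.005 = 0 + j20.14 Ω
Step 3 — Series combination: Z_total = R + L = 1550 + j20.14 Ω = 1550∠0.7° Ω.
Step 4 — Source phasor: V = 110∠118.6° V = -52.66 + j96.58 V.
Step 5 — Current: I = V / Z = -0.03316 + j0.06274 A = 0.07096∠117.9° A.
Step 6 — Complex power: S = V·I* = 7.805 + j0.1014 VA.
Step 7 — Real power: P = Re(S) = 7.805 W.
Step 8 — Reactive power: Q = Im(S) = 0.1014 VAR.
Step 9 — Apparent power: |S| = 7.806 VA.
Step 10 — Power factor: PF = P/|S| = 0.9999 (lagging).

(a) P = 7.805 W  (b) Q = 0.1014 VAR  (c) S = 7.806 VA  (d) PF = 0.9999 (lagging)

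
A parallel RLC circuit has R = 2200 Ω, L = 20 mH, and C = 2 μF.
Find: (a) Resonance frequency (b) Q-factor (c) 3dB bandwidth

Step 1 — Resonance: ω₀ = 1/√(LC) = 1/√(0.02·2e-06) = 5000 rad/s.
Step 2 — f₀ = ω₀/(2π) = 795.8 Hz.
Step 3 — Parallel Q: Q = R/(ω₀L) = 2200/(5000·0.02) = 22.
Step 4 — Bandwidth: Δω = ω₀/Q = 227.3 rad/s; BW = Δω/(2π) = 36.17 Hz.

(a) f₀ = 795.8 Hz  (b) Q = 22  (c) BW = 36.17 Hz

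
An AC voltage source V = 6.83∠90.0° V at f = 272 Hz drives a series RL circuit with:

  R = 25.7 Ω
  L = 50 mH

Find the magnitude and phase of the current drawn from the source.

Step 1 — Angular frequency: ω = 2π·f = 2π·272 = 1709 rad/s.
Step 2 — Component impedances:
  R: Z = R = 25.7 Ω
  L: Z = jωL = j·1709·0.05 = 0 + j85.45 Ω
Step 3 — Series combination: Z_total = R + L = 25.7 + j85.45 Ω = 89.23∠73.3° Ω.
Step 4 — Source phasor: V = 6.83∠90.0° V = 0 + j6.83 V.
Step 5 — Ohm's law: I = V / Z_total = (0 + j6.83) / (25.7 + j85.45) = 0.0733 + j0.02204 A.
Step 6 — Convert to polar: |I| = 0.07654 A, ∠I = 16.7°.

I = 0.07654∠16.7° A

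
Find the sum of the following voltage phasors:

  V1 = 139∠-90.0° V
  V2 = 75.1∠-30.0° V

Step 1 — Convert each phasor to rectangular form:
  V1 = 139·(cos(-90.0°) + j·sin(-90.0°)) = 0 - j139 V
  V2 = 75.1·(cos(-30.0°) + j·sin(-30.0°)) = 65.04 - j37.55 V
Step 2 — Sum components: V_total = 65.04 - j176.5 V.
Step 3 — Convert to polar: |V_total| = 188.1 V, ∠V_total = -69.8°.

V_total = 188.1∠-69.8° V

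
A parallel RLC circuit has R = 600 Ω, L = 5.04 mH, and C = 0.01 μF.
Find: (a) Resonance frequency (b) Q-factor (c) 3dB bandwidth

Step 1 — Resonance: ω₀ = 1/√(LC) = 1/√(0.00504·1e-08) = 1.409e+05 rad/s.
Step 2 — f₀ = ω₀/(2π) = 2.242e+04 Hz.
Step 3 — Parallel Q: Q = R/(ω₀L) = 600/(1.409e+05·0.00504) = 0.8452.
Step 4 — Bandwidth: Δω = ω₀/Q = 1.667e+05 rad/s; BW = Δω/(2π) = 2.653e+04 Hz.

(a) f₀ = 2.242e+04 Hz  (b) Q = 0.8452  (c) BW = 2.653e+04 Hz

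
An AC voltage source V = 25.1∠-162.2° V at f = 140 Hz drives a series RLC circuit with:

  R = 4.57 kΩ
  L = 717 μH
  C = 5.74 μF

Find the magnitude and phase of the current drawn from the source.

Step 1 — Angular frequency: ω = 2π·f = 2π·140 = 879.6 rad/s.
Step 2 — Component impedances:
  R: Z = R = 4570 Ω
  L: Z = jωL = j·879.6·0.000717 = 0 + j0.6307 Ω
  C: Z = 1/(jωC) = -j/(ω·C) = 0 - j198.1 Ω
Step 3 — Series combination: Z_total = R + L + C = 4570 - j197.4 Ω = 4574∠-2.5° Ω.
Step 4 — Source phasor: V = 25.1∠-162.2° V = -23.9 - j7.673 V.
Step 5 — Ohm's law: I = V / Z_total = (-23.9 - j7.673) / (4570 - j197.4) = -0.005147 - j0.001901 A.
Step 6 — Convert to polar: |I| = 0.005487 A, ∠I = -159.7°.

I = 0.005487∠-159.7° A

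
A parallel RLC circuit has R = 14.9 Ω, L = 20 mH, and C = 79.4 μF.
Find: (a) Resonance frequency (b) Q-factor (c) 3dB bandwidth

Step 1 — Resonance: ω₀ = 1/√(LC) = 1/√(0.02·7.94e-05) = 793.6 rad/s.
Step 2 — f₀ = ω₀/(2π) = 126.3 Hz.
Step 3 — Parallel Q: Q = R/(ω₀L) = 14.9/(793.6·0.02) = 0.9388.
Step 4 — Bandwidth: Δω = ω₀/Q = 845.3 rad/s; BW = Δω/(2π) = 134.5 Hz.

(a) f₀ = 126.3 Hz  (b) Q = 0.9388  (c) BW = 134.5 Hz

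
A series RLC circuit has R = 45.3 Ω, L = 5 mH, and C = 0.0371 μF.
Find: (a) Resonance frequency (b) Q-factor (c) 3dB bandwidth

Step 1 — Resonance: ω₀ = 1/√(LC) = 1/√(0.005·3.71e-08) = 7.342e+04 rad/s.
Step 2 — f₀ = ω₀/(2π) = 1.169e+04 Hz.
Step 3 — Series Q: Q = ω₀L/R = 7.342e+04·0.005/45.3 = 8.104.
Step 4 — Bandwidth: Δω = ω₀/Q = 9060 rad/s; BW = Δω/(2π) = 1442 Hz.

(a) f₀ = 1.169e+04 Hz  (b) Q = 8.104  (c) BW = 1442 Hz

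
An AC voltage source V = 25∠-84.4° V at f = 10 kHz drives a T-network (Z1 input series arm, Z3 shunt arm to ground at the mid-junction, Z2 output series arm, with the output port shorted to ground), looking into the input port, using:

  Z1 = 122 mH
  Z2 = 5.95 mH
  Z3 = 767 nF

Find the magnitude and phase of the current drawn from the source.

Step 1 — Angular frequency: ω = 2π·f = 2π·1e+04 = 6.283e+04 rad/s.
Step 2 — Component impedances:
  Z1: Z = jωL = j·6.283e+04·0.122 = 0 + j7665 Ω
  Z2: Z = jωL = j·6.283e+04·0.00595 = 0 + j373.8 Ω
  Z3: Z = 1/(jωC) = -j/(ω·C) = 0 - j20.75 Ω
Step 3 — With the output port shorted to ground, the output series arm Z2 runs from the junction to ground; the shunt arm Z3 also runs from the junction to ground. They appear in parallel: Z3 || Z2 = 0 - j21.97 Ω.
Step 4 — Series with input arm Z1: Z_in = Z1 + (Z3 || Z2) = 0 + j7644 Ω = 7644∠90.0° Ω.
Step 5 — Source phasor: V = 25∠-84.4° V = 2.44 - j24.88 V.
Step 6 — Ohm's law: I = V / Z_total = (2.44 - j24.88) / (0 + j7644) = -0.003255 - j0.0003192 A.
Step 7 — Convert to polar: |I| = 0.003271 A, ∠I = -174.4°.

I = 0.003271∠-174.4° A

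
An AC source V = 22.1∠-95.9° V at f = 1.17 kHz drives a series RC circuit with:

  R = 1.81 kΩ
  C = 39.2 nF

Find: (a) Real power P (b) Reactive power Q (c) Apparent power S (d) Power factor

Step 1 — Angular frequency: ω = 2π·f = 2π·1170 = 7351 rad/s.
Step 2 — Component impedances:
  R: Z = R = 1810 Ω
  C: Z = 1/(jωC) = -j/(ω·C) = 0 - j3470 Ω
Step 3 — Series combination: Z_total = R + C = 1810 - j3470 Ω = 3914∠-62.5° Ω.
Step 4 — Source phasor: V = 22.1∠-95.9° V = -2.272 - j21.98 V.
Step 5 — Current: I = V / Z = 0.004712 - j0.003112 A = 0.005647∠-33.4° A.
Step 6 — Complex power: S = V·I* = 0.05771 - j0.1106 VA.
Step 7 — Real power: P = Re(S) = 0.05771 W.
Step 8 — Reactive power: Q = Im(S) = -0.1106 VAR.
Step 9 — Apparent power: |S| = 0.1248 VA.
Step 10 — Power factor: PF = P/|S| = 0.4625 (leading).

(a) P = 0.05771 W  (b) Q = -0.1106 VAR  (c) S = 0.1248 VA  (d) PF = 0.4625 (leading)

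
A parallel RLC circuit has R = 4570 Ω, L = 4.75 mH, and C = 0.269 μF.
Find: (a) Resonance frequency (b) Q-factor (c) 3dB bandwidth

Step 1 — Resonance: ω₀ = 1/√(LC) = 1/√(0.00475·2.69e-07) = 2.798e+04 rad/s.
Step 2 — f₀ = ω₀/(2π) = 4452 Hz.
Step 3 — Parallel Q: Q = R/(ω₀L) = 4570/(2.798e+04·0.00475) = 34.39.
Step 4 — Bandwidth: Δω = ω₀/Q = 813.5 rad/s; BW = Δω/(2π) = 129.5 Hz.

(a) f₀ = 4452 Hz  (b) Q = 34.39  (c) BW = 129.5 Hz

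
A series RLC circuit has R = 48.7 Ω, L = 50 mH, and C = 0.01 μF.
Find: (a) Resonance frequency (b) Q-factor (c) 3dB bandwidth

Step 1 — Resonance condition Im(Z)=0 gives ω₀ = 1/√(LC).
Step 2 — ω₀ = 1/√(0.05·1e-08) = 4.472e+04 rad/s.
Step 3 — f₀ = ω₀/(2π) = 7118 Hz.
Step 4 — Series Q: Q = ω₀L/R = 4.472e+04·0.05/48.7 = 45.92.
Step 5 — 3dB bandwidth: Δω = ω₀/Q = 974 rad/s; BW = Δω/(2π) = 155 Hz.

(a) f₀ = 7118 Hz  (b) Q = 45.92  (c) BW = 155 Hz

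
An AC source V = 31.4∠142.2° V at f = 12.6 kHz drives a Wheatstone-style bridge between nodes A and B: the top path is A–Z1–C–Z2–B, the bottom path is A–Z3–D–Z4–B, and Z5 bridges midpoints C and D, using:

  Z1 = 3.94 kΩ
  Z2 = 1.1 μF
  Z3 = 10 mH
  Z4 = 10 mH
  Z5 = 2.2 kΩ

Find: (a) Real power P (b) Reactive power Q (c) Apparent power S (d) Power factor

Step 1 — Angular frequency: ω = 2π·f = 2π·1.26e+04 = 7.917e+04 rad/s.
Step 2 — Component impedances:
  Z1: Z = R = 3940 Ω
  Z2: Z = 1/(jωC) = -j/(ω·C) = 0 - j11.48 Ω
  Z3: Z = jωL = j·7.917e+04·0.01 = 0 + j791.7 Ω
  Z4: Z = jωL = j·7.917e+04·0.01 = 0 + j791.7 Ω
  Z5: Z = R = 2200 Ω
Step 3 — Bridge requires nodal analysis (the Z5 bridge couples midpoints C and D, so the two paths cannot be reduced to a simple series/parallel combination). Setting node B to ground and injecting 1 A at node A, the 3-node admittance system at A, C, D solves to V_A = Z_AB = 658 + j1172 Ω = 1344∠60.7° Ω.
Step 4 — Source phasor: V = 31.4∠142.2° V = -24.81 + j19.25 V.
Step 5 — Current: I = V / Z = 0.003448 + j0.02311 A = 0.02336∠81.5° A.
Step 6 — Complex power: S = V·I* = 0.3592 + j0.6397 VA.
Step 7 — Real power: P = Re(S) = 0.3592 W.
Step 8 — Reactive power: Q = Im(S) = 0.6397 VAR.
Step 9 — Apparent power: |S| = 0.7336 VA.
Step 10 — Power factor: PF = P/|S| = 0.4896 (lagging).

(a) P = 0.3592 W  (b) Q = 0.6397 VAR  (c) S = 0.7336 VA  (d) PF = 0.4896 (lagging)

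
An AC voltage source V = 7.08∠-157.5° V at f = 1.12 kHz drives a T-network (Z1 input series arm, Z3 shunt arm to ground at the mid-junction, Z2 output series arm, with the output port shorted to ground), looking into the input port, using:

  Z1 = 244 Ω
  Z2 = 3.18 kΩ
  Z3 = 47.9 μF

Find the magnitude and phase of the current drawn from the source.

Step 1 — Angular frequency: ω = 2π·f = 2π·1120 = 7037 rad/s.
Step 2 — Component impedances:
  Z1: Z = R = 244 Ω
  Z2: Z = R = 3180 Ω
  Z3: Z = 1/(jωC) = -j/(ω·C) = 0 - j2.967 Ω
Step 3 — With the output port shorted to ground, the output series arm Z2 runs from the junction to ground; the shunt arm Z3 also runs from the junction to ground. They appear in parallel: Z3 || Z2 = 0.002768 - j2.967 Ω.
Step 4 — Series with input arm Z1: Z_in = Z1 + (Z3 || Z2) = 244 - j2.967 Ω = 244∠-0.7° Ω.
Step 5 — Source phasor: V = 7.08∠-157.5° V = -6.541 - j2.709 V.
Step 6 — Ohm's law: I = V / Z_total = (-6.541 - j2.709) / (244 - j2.967) = -0.02667 - j0.01143 A.
Step 7 — Convert to polar: |I| = 0.02901 A, ∠I = -156.8°.

I = 0.02901∠-156.8° A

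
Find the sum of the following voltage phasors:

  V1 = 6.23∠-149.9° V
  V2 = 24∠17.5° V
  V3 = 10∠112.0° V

Step 1 — Convert each phasor to rectangular form:
  V1 = 6.23·(cos(-149.9°) + j·sin(-149.9°)) = -5.39 - j3.124 V
  V2 = 24·(cos(17.5°) + j·sin(17.5°)) = 22.89 + j7.217 V
  V3 = 10·(cos(112.0°) + j·sin(112.0°)) = -3.746 + j9.272 V
Step 2 — Sum components: V_total = 13.75 + j13.36 V.
Step 3 — Convert to polar: |V_total| = 19.18 V, ∠V_total = 44.2°.

V_total = 19.18∠44.2° V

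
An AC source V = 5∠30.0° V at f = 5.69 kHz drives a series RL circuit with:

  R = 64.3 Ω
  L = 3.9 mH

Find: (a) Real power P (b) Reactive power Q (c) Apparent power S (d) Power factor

Step 1 — Angular frequency: ω = 2π·f = 2π·5690 = 3.575e+04 rad/s.
Step 2 — Component impedances:
  R: Z = R = 64.3 Ω
  L: Z = jωL = j·3.575e+04·0.0039 = 0 + j139.4 Ω
Step 3 — Series combination: Z_total = R + L = 64.3 + j139.4 Ω = 153.5∠65.2° Ω.
Step 4 — Source phasor: V = 5∠30.0° V = 4.33 + j2.5 V.
Step 5 — Current: I = V / Z = 0.0266 - j0.01879 A = 0.03256∠-35.2° A.
Step 6 — Complex power: S = V·I* = 0.06819 + j0.1479 VA.
Step 7 — Real power: P = Re(S) = 0.06819 W.
Step 8 — Reactive power: Q = Im(S) = 0.1479 VAR.
Step 9 — Apparent power: |S| = 0.1628 VA.
Step 10 — Power factor: PF = P/|S| = 0.4188 (lagging).

(a) P = 0.06819 W  (b) Q = 0.1479 VAR  (c) S = 0.1628 VA  (d) PF = 0.4188 (lagging)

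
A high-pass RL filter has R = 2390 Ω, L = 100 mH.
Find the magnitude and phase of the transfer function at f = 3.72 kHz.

Step 1 — Angular frequency: ω = 2π·3720 = 2.337e+04 rad/s.
Step 2 — Transfer function: H(jω) = jωL/(R + jωL).
Step 3 — Numerator jωL = j·2337; denominator R + jωL = 2390 + j2337.
Step 4 — H = 0.4889 + j0.4999.
Step 5 — Magnitude: |H| = 0.6992 (-3.1 dB); phase: φ = 45.6°.

|H| = 0.6992 (-3.1 dB), φ = 45.6°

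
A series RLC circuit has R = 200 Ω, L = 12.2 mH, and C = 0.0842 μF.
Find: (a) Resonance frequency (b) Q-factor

Step 1 — Resonance condition Im(Z)=0 gives ω₀ = 1/√(LC).
Step 2 — ω₀ = 1/√(0.0122·8.42e-08) = 3.12e+04 rad/s.
Step 3 — f₀ = ω₀/(2π) = 4966 Hz.
Step 4 — Series Q: Q = ω₀L/R = 3.12e+04·0.0122/200 = 1.903.

(a) f₀ = 4966 Hz  (b) Q = 1.903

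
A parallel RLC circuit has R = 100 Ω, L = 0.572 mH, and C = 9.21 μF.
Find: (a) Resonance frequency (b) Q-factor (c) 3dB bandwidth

Step 1 — Resonance: ω₀ = 1/√(LC) = 1/√(0.000572·9.21e-06) = 1.378e+04 rad/s.
Step 2 — f₀ = ω₀/(2π) = 2193 Hz.
Step 3 — Parallel Q: Q = R/(ω₀L) = 100/(1.378e+04·0.000572) = 12.69.
Step 4 — Bandwidth: Δω = ω₀/Q = 1086 rad/s; BW = Δω/(2π) = 172.8 Hz.

(a) f₀ = 2193 Hz  (b) Q = 12.69  (c) BW = 172.8 Hz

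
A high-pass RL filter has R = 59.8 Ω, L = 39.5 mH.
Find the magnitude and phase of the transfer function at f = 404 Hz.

Step 1 — Angular frequency: ω = 2π·404 = 2538 rad/s.
Step 2 — Transfer function: H(jω) = jωL/(R + jωL).
Step 3 — Numerator jωL = j·100.3; denominator R + jωL = 59.8 + j100.3.
Step 4 — H = 0.7376 + j0.4399.
Step 5 — Magnitude: |H| = 0.8589 (-1.3 dB); phase: φ = 30.8°.

|H| = 0.8589 (-1.3 dB), φ = 30.8°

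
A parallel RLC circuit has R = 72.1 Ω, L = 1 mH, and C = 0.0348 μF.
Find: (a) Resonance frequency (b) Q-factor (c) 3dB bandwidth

Step 1 — Resonance: ω₀ = 1/√(LC) = 1/√(0.001·3.48e-08) = 1.695e+05 rad/s.
Step 2 — f₀ = ω₀/(2π) = 2.698e+04 Hz.
Step 3 — Parallel Q: Q = R/(ω₀L) = 72.1/(1.695e+05·0.001) = 0.4253.
Step 4 — Bandwidth: Δω = ω₀/Q = 3.986e+05 rad/s; BW = Δω/(2π) = 6.343e+04 Hz.

(a) f₀ = 2.698e+04 Hz  (b) Q = 0.4253  (c) BW = 6.343e+04 Hz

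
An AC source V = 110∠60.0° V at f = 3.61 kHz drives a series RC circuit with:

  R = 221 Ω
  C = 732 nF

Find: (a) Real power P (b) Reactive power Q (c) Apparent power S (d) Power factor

Step 1 — Angular frequency: ω = 2π·f = 2π·3610 = 2.268e+04 rad/s.
Step 2 — Component impedances:
  R: Z = R = 221 Ω
  C: Z = 1/(jωC) = -j/(ω·C) = 0 - j60.23 Ω
Step 3 — Series combination: Z_total = R + C = 221 - j60.23 Ω = 229.1∠-15.2° Ω.
Step 4 — Source phasor: V = 110∠60.0° V = 55 + j95.26 V.
Step 5 — Current: I = V / Z = 0.1223 + j0.4644 A = 0.4802∠75.2° A.
Step 6 — Complex power: S = V·I* = 50.97 - j13.89 VA.
Step 7 — Real power: P = Re(S) = 50.97 W.
Step 8 — Reactive power: Q = Im(S) = -13.89 VAR.
Step 9 — Apparent power: |S| = 52.82 VA.
Step 10 — Power factor: PF = P/|S| = 0.9648 (leading).

(a) P = 50.97 W  (b) Q = -13.89 VAR  (c) S = 52.82 VA  (d) PF = 0.9648 (leading)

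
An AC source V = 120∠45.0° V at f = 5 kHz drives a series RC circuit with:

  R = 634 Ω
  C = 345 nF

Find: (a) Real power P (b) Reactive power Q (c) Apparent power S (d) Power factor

Step 1 — Angular frequency: ω = 2π·f = 2π·5000 = 3.142e+04 rad/s.
Step 2 — Component impedances:
  R: Z = R = 634 Ω
  C: Z = 1/(jωC) = -j/(ω·C) = 0 - j92.26 Ω
Step 3 — Series combination: Z_total = R + C = 634 - j92.26 Ω = 640.7∠-8.3° Ω.
Step 4 — Source phasor: V = 120∠45.0° V = 84.85 + j84.85 V.
Step 5 — Current: I = V / Z = 0.112 + j0.1501 A = 0.1873∠53.3° A.
Step 6 — Complex power: S = V·I* = 22.24 - j3.237 VA.
Step 7 — Real power: P = Re(S) = 22.24 W.
Step 8 — Reactive power: Q = Im(S) = -3.237 VAR.
Step 9 — Apparent power: |S| = 22.48 VA.
Step 10 — Power factor: PF = P/|S| = 0.9896 (leading).

(a) P = 22.24 W  (b) Q = -3.237 VAR  (c) S = 22.48 VA  (d) PF = 0.9896 (leading)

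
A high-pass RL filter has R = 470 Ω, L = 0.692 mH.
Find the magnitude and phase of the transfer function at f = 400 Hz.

Step 1 — Angular frequency: ω = 2π·400 = 2513 rad/s.
Step 2 — Transfer function: H(jω) = jωL/(R + jωL).
Step 3 — Numerator jωL = j·1.739; denominator R + jωL = 470 + j1.739.
Step 4 — H = 1.369e-05 + j0.0037.
Step 5 — Magnitude: |H| = 0.0037 (-48.6 dB); phase: φ = 89.8°.

|H| = 0.0037 (-48.6 dB), φ = 89.8°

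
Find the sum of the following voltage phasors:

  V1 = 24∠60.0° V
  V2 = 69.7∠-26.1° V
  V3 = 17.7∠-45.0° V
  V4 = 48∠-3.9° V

Step 1 — Convert each phasor to rectangular form:
  V1 = 24·(cos(60.0°) + j·sin(60.0°)) = 12 + j20.78 V
  V2 = 69.7·(cos(-26.1°) + j·sin(-26.1°)) = 62.59 - j30.66 V
  V3 = 17.7·(cos(-45.0°) + j·sin(-45.0°)) = 12.52 - j12.52 V
  V4 = 48·(cos(-3.9°) + j·sin(-3.9°)) = 47.89 - j3.265 V
Step 2 — Sum components: V_total = 135 - j25.66 V.
Step 3 — Convert to polar: |V_total| = 137.4 V, ∠V_total = -10.8°.

V_total = 137.4∠-10.8° V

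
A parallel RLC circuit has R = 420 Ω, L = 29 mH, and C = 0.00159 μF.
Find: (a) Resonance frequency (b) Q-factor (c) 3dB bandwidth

Step 1 — Resonance: ω₀ = 1/√(LC) = 1/√(0.029·1.59e-09) = 1.473e+05 rad/s.
Step 2 — f₀ = ω₀/(2π) = 2.344e+04 Hz.
Step 3 — Parallel Q: Q = R/(ω₀L) = 420/(1.473e+05·0.029) = 0.09834.
Step 4 — Bandwidth: Δω = ω₀/Q = 1.497e+06 rad/s; BW = Δω/(2π) = 2.383e+05 Hz.

(a) f₀ = 2.344e+04 Hz  (b) Q = 0.09834  (c) BW = 2.383e+05 Hz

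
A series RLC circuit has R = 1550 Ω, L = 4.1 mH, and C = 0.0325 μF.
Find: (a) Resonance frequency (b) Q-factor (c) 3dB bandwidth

Step 1 — Resonance condition Im(Z)=0 gives ω₀ = 1/√(LC).
Step 2 — ω₀ = 1/√(0.0041·3.25e-08) = 8.663e+04 rad/s.
Step 3 — f₀ = ω₀/(2π) = 1.379e+04 Hz.
Step 4 — Series Q: Q = ω₀L/R = 8.663e+04·0.0041/1550 = 0.2291.
Step 5 — 3dB bandwidth: Δω = ω₀/Q = 3.78e+05 rad/s; BW = Δω/(2π) = 6.017e+04 Hz.

(a) f₀ = 1.379e+04 Hz  (b) Q = 0.2291  (c) BW = 6.017e+04 Hz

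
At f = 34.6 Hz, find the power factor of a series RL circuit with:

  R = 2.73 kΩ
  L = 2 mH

Step 1 — Angular frequency: ω = 2π·f = 2π·34.6 = 217.4 rad/s.
Step 2 — Component impedances:
  R: Z = R = 2730 Ω
  L: Z = jωL = j·217.4·0.002 = 0 + j0.4348 Ω
Step 3 — Series combination: Z_total = R + L = 2730 + j0.4348 Ω = 2730∠0.0° Ω.
Step 4 — Power factor: PF = cos(φ) = Re(Z)/|Z| = 2730/2730 = 1.
Step 5 — Type: Im(Z) = 0.4348 ⇒ lagging (phase φ = 0.0°).

PF = 1 (lagging, φ = 0.0°)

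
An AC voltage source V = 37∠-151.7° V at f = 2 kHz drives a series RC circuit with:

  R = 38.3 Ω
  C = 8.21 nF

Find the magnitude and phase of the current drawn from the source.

Step 1 — Angular frequency: ω = 2π·f = 2π·2000 = 1.257e+04 rad/s.
Step 2 — Component impedances:
  R: Z = R = 38.3 Ω
  C: Z = 1/(jωC) = -j/(ω·C) = 0 - j9693 Ω
Step 3 — Series combination: Z_total = R + C = 38.3 - j9693 Ω = 9693∠-89.8° Ω.
Step 4 — Source phasor: V = 37∠-151.7° V = -32.58 - j17.54 V.
Step 5 — Ohm's law: I = V / Z_total = (-32.58 - j17.54) / (38.3 - j9693) = 0.001796 - j0.003368 A.
Step 6 — Convert to polar: |I| = 0.003817 A, ∠I = -61.9°.

I = 0.003817∠-61.9° A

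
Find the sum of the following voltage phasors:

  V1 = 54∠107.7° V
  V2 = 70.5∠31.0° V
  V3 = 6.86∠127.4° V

Step 1 — Convert each phasor to rectangular form:
  V1 = 54·(cos(107.7°) + j·sin(107.7°)) = -16.42 + j51.44 V
  V2 = 70.5·(cos(31.0°) + j·sin(31.0°)) = 60.43 + j36.31 V
  V3 = 6.86·(cos(127.4°) + j·sin(127.4°)) = -4.167 + j5.45 V
Step 2 — Sum components: V_total = 39.85 + j93.2 V.
Step 3 — Convert to polar: |V_total| = 101.4 V, ∠V_total = 66.9°.

V_total = 101.4∠66.9° V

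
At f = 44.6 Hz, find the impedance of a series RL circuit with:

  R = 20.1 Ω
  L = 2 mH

Step 1 — Angular frequency: ω = 2π·f = 2π·44.6 = 280.2 rad/s.
Step 2 — Component impedances:
  R: Z = R = 20.1 Ω
  L: Z = jωL = j·280.2·0.002 = 0 + j0.5605 Ω
Step 3 — Series combination: Z_total = R + L = 20.1 + j0.5605 Ω = 20.11∠1.6° Ω.

Z = 20.1 + j0.5605 Ω = 20.11∠1.6° Ω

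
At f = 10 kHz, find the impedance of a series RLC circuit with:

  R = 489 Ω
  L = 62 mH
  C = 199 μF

Step 1 — Angular frequency: ω = 2π·f = 2π·1e+04 = 6.283e+04 rad/s.
Step 2 — Component impedances:
  R: Z = R = 489 Ω
  L: Z = jωL = j·6.283e+04·0.062 = 0 + j3896 Ω
  C: Z = 1/(jωC) = -j/(ω·C) = 0 - j0.07998 Ω
Step 3 — Series combination: Z_total = R + L + C = 489 + j3895 Ω = 3926∠82.8° Ω.

Z = 489 + j3895 Ω = 3926∠82.8° Ω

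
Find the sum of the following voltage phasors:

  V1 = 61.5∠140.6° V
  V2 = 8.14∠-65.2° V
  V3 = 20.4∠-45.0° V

Step 1 — Convert each phasor to rectangular form:
  V1 = 61.5·(cos(140.6°) + j·sin(140.6°)) = -47.52 + j39.04 V
  V2 = 8.14·(cos(-65.2°) + j·sin(-65.2°)) = 3.414 - j7.389 V
  V3 = 20.4·(cos(-45.0°) + j·sin(-45.0°)) = 14.42 - j14.42 V
Step 2 — Sum components: V_total = -29.68 + j17.22 V.
Step 3 — Convert to polar: |V_total| = 34.32 V, ∠V_total = 149.9°.

V_total = 34.32∠149.9° V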